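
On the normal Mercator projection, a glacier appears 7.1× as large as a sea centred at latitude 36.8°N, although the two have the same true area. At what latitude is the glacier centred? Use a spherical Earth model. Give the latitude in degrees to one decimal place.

72.5°

On Mercator, (apparent₁)/(apparent₂) = sec²φ₁ / sec²φ₂ when true areas are equal.
cos²φ₂ / cos²φ₁ = 7.1  ⇒  cos φ₁ = cos 36.8° / √7.1 = 0.8007/2.665 = 0.3005.
φ₁ = arccos(0.3005) ≈ 72.5°.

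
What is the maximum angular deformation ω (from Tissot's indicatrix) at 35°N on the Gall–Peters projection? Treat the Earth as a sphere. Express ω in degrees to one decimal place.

The Gall–Peters projection is cylindrical equal-area with φ₀ = 45°. For cylindrical equal-area with standard parallel φ₀, h = cos φ / cos φ₀ and k = cos φ₀ / cos φ, so h·k = 1.
At 35°: h = 1.158, k = 0.8632; principal scales a = 1.158, b = 0.8632.
sin(ω/2) = (a − b)/(a + b) = 0.2952/2.022 = 0.1460, so ω = 2 arcsin(0.1460) ≈ 16.8°.

16.8°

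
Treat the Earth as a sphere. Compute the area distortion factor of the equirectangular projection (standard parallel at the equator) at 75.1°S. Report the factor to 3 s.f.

3.89

For the equirectangular projection with φ₀ = 0 (plate carrée), h = 1 along meridians and k = sec φ along parallels.
Areal scale = h·k = 1 × sec φ; at 75.1°, h = 1.000, k = 3.889, so h·k = 3.889.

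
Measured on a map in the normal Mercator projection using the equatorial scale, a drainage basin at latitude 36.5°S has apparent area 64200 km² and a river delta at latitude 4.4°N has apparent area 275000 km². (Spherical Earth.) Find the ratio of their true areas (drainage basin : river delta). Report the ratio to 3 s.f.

0.152

On Mercator the areal scale is sec²φ, so true area = apparent × cos²φ.
True area of drainage basin: 64200 × cos²(36.5°) = 64200 × 0.6462 = 41490 km².
True area of river delta: 275000 × cos²(4.4°) = 275000 × 0.9941 = 273400 km².
Ratio = 41490 / 273400 ≈ 0.152.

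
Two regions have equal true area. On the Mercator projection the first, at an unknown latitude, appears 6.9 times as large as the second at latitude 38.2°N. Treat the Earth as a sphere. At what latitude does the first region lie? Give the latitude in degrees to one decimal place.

72.6°

On Mercator, (apparent₁)/(apparent₂) = sec²φ₁ / sec²φ₂ when true areas are equal.
cos²φ₂ / cos²φ₁ = 6.9  ⇒  cos φ₁ = cos 38.2° / √6.9 = 0.7859/2.627 = 0.2992.
φ₁ = arccos(0.2992) ≈ 72.6°.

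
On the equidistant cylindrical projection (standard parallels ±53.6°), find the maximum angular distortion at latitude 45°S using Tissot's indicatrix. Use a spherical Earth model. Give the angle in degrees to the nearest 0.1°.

10.0°

In the equirectangular projection with standard parallel φ₀ = 53.6° (x = Rλ cos φ₀, y = Rφ), meridians are true-scale (h = 1) and the parallel scale is k = cos φ₀ / cos φ.
At 45°: h = 1.000, k = 0.8392; principal scales a = 1.000, b = 0.8392.
sin(ω/2) = (a − b)/(a + b) = 0.1608/1.839 = 0.08742, so ω = 2 arcsin(0.08742) ≈ 10.0°.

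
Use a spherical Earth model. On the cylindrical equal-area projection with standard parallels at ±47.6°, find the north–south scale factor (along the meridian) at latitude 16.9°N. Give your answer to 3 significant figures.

1.42

For cylindrical equal-area with standard parallel φ₀, h = cos φ / cos φ₀ and k = cos φ₀ / cos φ, so h·k = 1.
h = cos 16.9° / cos 47.6° = 0.9568/0.6743 = 1.419.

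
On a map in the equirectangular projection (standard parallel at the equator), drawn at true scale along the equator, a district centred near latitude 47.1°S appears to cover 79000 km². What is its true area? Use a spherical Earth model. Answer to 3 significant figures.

53800 km²

For the equirectangular projection with φ₀ = 0 (plate carrée), h = 1 along meridians and k = sec φ along parallels.
Areal scale = h·k = 1 × sec φ; at 47.1°, h = 1.000, k = 1.469, so h·k = 1.469.
True area = apparent / (areal scale) = 79000 / 1.469 ≈ 53800 km².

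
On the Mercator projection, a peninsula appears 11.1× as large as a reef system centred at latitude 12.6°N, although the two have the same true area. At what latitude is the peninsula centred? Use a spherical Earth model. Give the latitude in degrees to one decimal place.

73.0°

Mercator areal scale is sec²φ, so apparent-area ratio = sec²φ₁ / sec²φ₂ = cos²φ₂ / cos²φ₁.
cos²φ₂ / cos²φ₁ = 11.1  ⇒  cos φ₁ = cos 12.6° / √11.1 = 0.9759/3.332 = 0.2929.
φ₁ = arccos(0.2929) ≈ 73.0°.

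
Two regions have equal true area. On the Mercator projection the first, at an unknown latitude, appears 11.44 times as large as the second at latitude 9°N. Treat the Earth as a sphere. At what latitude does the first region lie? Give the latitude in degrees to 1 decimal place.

On Mercator, (apparent₁)/(apparent₂) = sec²φ₁ / sec²φ₂ when true areas are equal.
cos²φ₂ / cos²φ₁ = 11.44  ⇒  cos φ₁ = cos 9° / √11.44 = 0.9877/3.382 = 0.2920.
φ₁ = arccos(0.2920) ≈ 73.0°.

73.0°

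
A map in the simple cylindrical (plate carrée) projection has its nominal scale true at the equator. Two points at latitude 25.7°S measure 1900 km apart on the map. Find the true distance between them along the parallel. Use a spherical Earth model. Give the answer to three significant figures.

Plate carrée maps x = Rλ, y = Rφ. The meridian scale is h = 1 and the parallel scale is k = 1/cos φ = sec φ.
Along the parallel at 25.7°, map distances are exaggerated by k = sec 25.7° = 1.110.
True distance = 1900 / 1.110 = 1900 × cos 25.7° ≈ 1710 km.

1710 km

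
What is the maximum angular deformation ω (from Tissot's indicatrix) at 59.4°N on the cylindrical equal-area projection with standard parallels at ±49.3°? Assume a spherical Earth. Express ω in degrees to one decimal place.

28.1°

For cylindrical equal-area with standard parallel φ₀, h = cos φ / cos φ₀ and k = cos φ₀ / cos φ, so h·k = 1.
At 59.4°: h = 0.7806, k = 1.281; principal scales a = 1.281, b = 0.7806.
sin(ω/2) = (a − b)/(a + b) = 0.5004/2.062 = 0.2427, so ω = 2 arcsin(0.2427) ≈ 28.1°.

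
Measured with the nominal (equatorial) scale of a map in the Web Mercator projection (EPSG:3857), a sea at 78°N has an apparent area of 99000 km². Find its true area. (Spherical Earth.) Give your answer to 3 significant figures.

For Mercator, h = k = sec φ (a conformal cylindrical projection has a single point scale, 1/cos φ).
Areal scale = k² = sec²φ = 1/cos²(78°) = 1/0.2079² = 23.13.
True area = apparent / (areal scale) = 99000 / 23.13 ≈ 4280 km².

4280 km²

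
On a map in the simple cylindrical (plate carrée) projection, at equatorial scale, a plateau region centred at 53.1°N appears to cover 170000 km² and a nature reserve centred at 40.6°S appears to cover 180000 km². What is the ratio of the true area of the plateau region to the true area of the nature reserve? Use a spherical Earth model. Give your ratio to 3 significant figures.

On the plate carrée, areal scale = h·k = 1 × sec φ, so true area = apparent × cos φ.
True area of plateau region: 170000 × cos(53.1°) = 170000 × 0.6004 = 102100 km².
True area of nature reserve: 180000 × cos(40.6°) = 180000 × 0.7593 = 136700 km².
Ratio = 102100 / 136700 ≈ 0.747.

0.747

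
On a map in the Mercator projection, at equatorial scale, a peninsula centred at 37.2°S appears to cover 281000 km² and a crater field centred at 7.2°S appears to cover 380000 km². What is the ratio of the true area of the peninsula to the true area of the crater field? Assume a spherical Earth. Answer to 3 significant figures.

Mercator's areal exaggeration is sec²φ; hence true area = (apparent area) · cos²φ.
True area of peninsula: 281000 × cos²(37.2°) = 281000 × 0.6345 = 178300 km².
True area of crater field: 380000 × cos²(7.2°) = 380000 × 0.9843 = 374000 km².
Ratio = 178300 / 374000 ≈ 0.477.

0.477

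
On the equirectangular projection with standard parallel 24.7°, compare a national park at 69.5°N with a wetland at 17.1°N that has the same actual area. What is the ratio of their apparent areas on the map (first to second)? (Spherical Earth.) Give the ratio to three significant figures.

2.73

With standard parallel φ₀ = 24.7°, the equirectangular projection gives x = Rλ cos φ₀, y = Rφ, so h = 1 and k = cos 24.7° / cos φ.
Areal scale at 69.5°: h·k = 1.000 × 2.594 = 2.594.
Areal scale at 17.1°: h·k = 1.000 × 0.9505 = 0.9505.
Ratio = 2.594/0.9505 ≈ 2.73.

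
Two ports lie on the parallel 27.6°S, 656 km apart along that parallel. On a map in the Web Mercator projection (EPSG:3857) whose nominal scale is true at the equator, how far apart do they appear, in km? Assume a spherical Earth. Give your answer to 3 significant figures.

The Mercator projection is conformal; its linear scale factor is the same in every direction and equals sec φ = 1/cos φ.
Along the parallel, k = sec 27.6° = 1/0.8862 = 1.128.
Map distance = 656 × 1.128 ≈ 740 km.

740 km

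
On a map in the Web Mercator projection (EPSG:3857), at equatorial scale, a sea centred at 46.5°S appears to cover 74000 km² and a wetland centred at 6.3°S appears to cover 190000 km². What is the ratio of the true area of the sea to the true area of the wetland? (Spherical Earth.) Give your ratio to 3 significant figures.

0.187

Since Mercator area scale is 1/cos²φ, the true area equals the apparent area multiplied by cos²φ.
True area of sea: 74000 × cos²(46.5°) = 74000 × 0.4738 = 35060 km².
True area of wetland: 190000 × cos²(6.3°) = 190000 × 0.9880 = 187700 km².
Ratio = 35060 / 187700 ≈ 0.187.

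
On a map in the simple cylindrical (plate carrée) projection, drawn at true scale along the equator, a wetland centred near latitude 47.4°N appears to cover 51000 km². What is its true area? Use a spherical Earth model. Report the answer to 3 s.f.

34500 km²

Plate carrée maps x = Rλ, y = Rφ. The meridian scale is h = 1 and the parallel scale is k = 1/cos φ = sec φ.
Areal scale = h·k = 1 × sec φ; at 47.4°, h = 1.000, k = 1.477, so h·k = 1.477.
True area = apparent / (areal scale) = 51000 / 1.477 ≈ 34500 km².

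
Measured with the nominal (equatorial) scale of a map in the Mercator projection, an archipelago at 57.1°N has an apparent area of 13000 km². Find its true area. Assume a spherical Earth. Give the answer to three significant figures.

The Mercator projection is conformal; its linear scale factor is the same in every direction and equals sec φ = 1/cos φ.
Areal scale = k² = sec²φ = 1/cos²(57.1°) = 1/0.5432² = 3.389.
True area = apparent / (areal scale) = 13000 / 3.389 ≈ 3840 km².

3840 km²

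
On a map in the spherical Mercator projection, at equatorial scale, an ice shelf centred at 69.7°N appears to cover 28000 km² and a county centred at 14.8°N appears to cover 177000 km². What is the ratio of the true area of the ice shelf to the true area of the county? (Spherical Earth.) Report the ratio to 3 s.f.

Since Mercator area scale is 1/cos²φ, the true area equals the apparent area multiplied by cos²φ.
True area of ice shelf: 28000 × cos²(69.7°) = 28000 × 0.1204 = 3370 km².
True area of county: 177000 × cos²(14.8°) = 177000 × 0.9347 = 165500 km².
Ratio = 3370 / 165500 ≈ 0.0204.

0.0204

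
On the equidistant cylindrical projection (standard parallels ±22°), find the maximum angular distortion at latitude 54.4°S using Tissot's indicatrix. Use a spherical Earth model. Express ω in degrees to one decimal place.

26.4°

The equidistant cylindrical projection with φ₀ = 22° has h = 1 (meridians true) and k = cos φ₀ / cos φ along parallels.
At 54.4°: h = 1.000, k = 1.593; principal scales a = 1.593, b = 1.000.
sin(ω/2) = (a − b)/(a + b) = 0.5928/2.593 = 0.2286, so ω = 2 arcsin(0.2286) ≈ 26.4°.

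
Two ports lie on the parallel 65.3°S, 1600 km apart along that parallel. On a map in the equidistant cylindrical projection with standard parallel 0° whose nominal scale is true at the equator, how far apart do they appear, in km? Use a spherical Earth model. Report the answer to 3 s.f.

For the equirectangular projection with φ₀ = 0 (plate carrée), h = 1 along meridians and k = sec φ along parallels.
Along the parallel, k = sec 65.3° = 1/0.4179 = 2.393.
Map distance = 1600 × 2.393 ≈ 3830 km.

3830 km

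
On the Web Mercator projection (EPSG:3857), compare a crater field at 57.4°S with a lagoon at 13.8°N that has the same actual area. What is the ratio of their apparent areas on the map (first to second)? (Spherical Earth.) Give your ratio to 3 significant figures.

3.25

On Mercator, area is exaggerated by sec²φ = 1/cos²φ.
At 57.4°: sec²(57.4°) = 1/0.5388² = 3.445.
At 13.8°: sec²(13.8°) = 1/0.9711² = 1.060.
Ratio = 3.445/1.060 = cos²(13.8°)/cos²(57.4°) ≈ 3.25.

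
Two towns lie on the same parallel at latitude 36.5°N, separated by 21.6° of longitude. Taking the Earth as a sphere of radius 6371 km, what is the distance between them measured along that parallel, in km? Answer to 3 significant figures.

1930 km

Arc length along a parallel = R cos φ · Δλ (with Δλ in radians).
= 6371 × cos 36.5° × (21.6° × π/180) = 6371 × 0.8039 × 0.3770 ≈ 1930 km.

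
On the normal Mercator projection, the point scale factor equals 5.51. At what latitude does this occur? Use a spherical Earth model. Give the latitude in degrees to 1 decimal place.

Mercator scale is k = sec φ = 1/cos φ.
1/cos φ = 5.51  ⇒  cos φ = 0.1815  ⇒  φ = arccos(0.1815) ≈ 79.5°.

79.5°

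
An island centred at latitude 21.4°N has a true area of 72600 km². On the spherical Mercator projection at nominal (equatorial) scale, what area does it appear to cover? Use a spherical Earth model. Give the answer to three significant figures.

The Mercator projection is conformal; its linear scale factor is the same in every direction and equals sec φ = 1/cos φ.
Areal scale = k² = sec²φ = 1/cos²(21.4°) = 1/0.9311² = 1.154.
Apparent area = 72600 × 1.154 ≈ 83800 km².

83800 km²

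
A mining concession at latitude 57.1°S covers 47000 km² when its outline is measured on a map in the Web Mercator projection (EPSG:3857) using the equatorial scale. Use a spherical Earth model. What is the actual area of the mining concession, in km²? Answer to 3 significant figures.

13900 km²

The Mercator projection is conformal; its linear scale factor is the same in every direction and equals sec φ = 1/cos φ.
Areal scale = k² = sec²φ = 1/cos²(57.1°) = 1/0.5432² = 3.389.
True area = apparent / (areal scale) = 47000 / 3.389 ≈ 13900 km².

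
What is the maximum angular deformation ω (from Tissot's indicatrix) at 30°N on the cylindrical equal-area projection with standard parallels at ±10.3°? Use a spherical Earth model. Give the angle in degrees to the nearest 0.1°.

14.6°

Cylindrical equal-area (φ₀ = 10.3°): h = cos φ / cos 10.3° along meridians, k = cos 10.3° / cos φ along parallels; h·k = 1.
At 30°: h = 0.8802, k = 1.136; principal scales a = 1.136, b = 0.8802.
sin(ω/2) = (a − b)/(a + b) = 0.2559/2.016 = 0.1269, so ω = 2 arcsin(0.1269) ≈ 14.6°.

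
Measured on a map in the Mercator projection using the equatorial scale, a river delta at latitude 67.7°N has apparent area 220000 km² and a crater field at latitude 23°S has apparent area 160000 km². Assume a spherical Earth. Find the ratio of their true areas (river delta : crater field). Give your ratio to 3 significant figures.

0.234

Mercator's areal exaggeration is sec²φ; hence true area = (apparent area) · cos²φ.
True area of river delta: 220000 × cos²(67.7°) = 220000 × 0.1440 = 31680 km².
True area of crater field: 160000 × cos²(23°) = 160000 × 0.8473 = 135600 km².
Ratio = 31680 / 135600 ≈ 0.234.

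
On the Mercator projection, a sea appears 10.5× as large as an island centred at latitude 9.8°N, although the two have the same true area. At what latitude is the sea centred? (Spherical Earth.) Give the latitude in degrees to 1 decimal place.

72.3°

For equal true areas on Mercator, apparent areas scale as sec²φ, so the ratio is cos²φ₂ / cos²φ₁.
cos²φ₂ / cos²φ₁ = 10.5  ⇒  cos φ₁ = cos 9.8° / √10.5 = 0.9854/3.240 = 0.3041.
φ₁ = arccos(0.3041) ≈ 72.3°.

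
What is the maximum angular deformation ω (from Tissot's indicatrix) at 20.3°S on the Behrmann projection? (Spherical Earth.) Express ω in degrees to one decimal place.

9.1°

The Behrmann projection is cylindrical equal-area with φ₀ = 30°. Cylindrical equal-area (φ₀ = 30°): h = cos φ / cos 30° along meridians, k = cos 30° / cos φ along parallels; h·k = 1.
At 20.3°: h = 1.083, k = 0.9234; principal scales a = 1.083, b = 0.9234.
sin(ω/2) = (a − b)/(a + b) = 0.1596/2.006 = 0.07955, so ω = 2 arcsin(0.07955) ≈ 9.1°.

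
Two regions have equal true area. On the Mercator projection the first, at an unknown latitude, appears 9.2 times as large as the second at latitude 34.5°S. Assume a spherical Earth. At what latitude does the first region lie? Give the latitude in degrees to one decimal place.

74.2°

On Mercator, (apparent₁)/(apparent₂) = sec²φ₁ / sec²φ₂ when true areas are equal.
cos²φ₂ / cos²φ₁ = 9.2  ⇒  cos φ₁ = cos 34.5° / √9.2 = 0.8241/3.033 = 0.2717.
φ₁ = arccos(0.2717) ≈ 74.2°.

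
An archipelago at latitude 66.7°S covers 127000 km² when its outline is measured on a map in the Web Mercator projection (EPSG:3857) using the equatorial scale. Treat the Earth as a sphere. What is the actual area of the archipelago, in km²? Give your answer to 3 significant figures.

Mercator is conformal, so the point scale is isotropic: h = k = sec φ = 1/cos φ.
Areal scale = k² = sec²φ = 1/cos²(66.7°) = 1/0.3955² = 6.392.
True area = apparent / (areal scale) = 127000 / 6.392 ≈ 19900 km².

19900 km²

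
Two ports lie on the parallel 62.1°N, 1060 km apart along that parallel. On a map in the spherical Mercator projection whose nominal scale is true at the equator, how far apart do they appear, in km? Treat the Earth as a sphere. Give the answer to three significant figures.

For Mercator, h = k = sec φ (a conformal cylindrical projection has a single point scale, 1/cos φ).
Along the parallel, k = sec 62.1° = 1/0.4679 = 2.137.
Map distance = 1060 × 2.137 ≈ 2270 km.

2270 km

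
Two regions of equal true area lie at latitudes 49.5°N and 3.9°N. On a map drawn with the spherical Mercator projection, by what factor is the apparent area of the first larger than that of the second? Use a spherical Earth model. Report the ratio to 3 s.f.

Mercator is conformal with k = sec φ, so areal scale = k² = sec²φ.
At 49.5°: sec²(49.5°) = 1/0.6494² = 2.371.
At 3.9°: sec²(3.9°) = 1/0.9977² = 1.005.
Ratio = 2.371/1.005 = cos²(3.9°)/cos²(49.5°) ≈ 2.36.

2.36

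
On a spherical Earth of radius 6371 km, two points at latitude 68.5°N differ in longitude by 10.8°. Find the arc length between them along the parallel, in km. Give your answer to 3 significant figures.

Arc length along a parallel = R cos φ · Δλ (with Δλ in radians).
= 6371 × cos 68.5° × (10.8° × π/180) = 6371 × 0.3665 × 0.1885 ≈ 440 km.

440 km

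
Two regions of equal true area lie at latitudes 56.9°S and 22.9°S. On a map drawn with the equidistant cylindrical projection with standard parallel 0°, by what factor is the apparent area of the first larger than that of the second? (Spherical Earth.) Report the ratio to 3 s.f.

Plate carrée maps x = Rλ, y = Rφ. The meridian scale is h = 1 and the parallel scale is k = 1/cos φ = sec φ.
Areal scale at 56.9°: h·k = 1.000 × 1.831 = 1.831.
Areal scale at 22.9°: h·k = 1.000 × 1.086 = 1.086.
Ratio = 1.831/1.086 ≈ 1.69.

1.69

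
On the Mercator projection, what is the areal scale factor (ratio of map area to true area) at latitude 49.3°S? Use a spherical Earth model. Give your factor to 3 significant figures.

2.35

The Mercator projection is conformal; its linear scale factor is the same in every direction and equals sec φ = 1/cos φ.
Areal scale = k² = sec²φ = 1/cos²(49.3°) = 1/0.6521² = 2.352.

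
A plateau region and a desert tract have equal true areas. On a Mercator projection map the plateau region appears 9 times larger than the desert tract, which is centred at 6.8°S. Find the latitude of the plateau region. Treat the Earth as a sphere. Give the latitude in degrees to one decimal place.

70.7°

On Mercator, (apparent₁)/(apparent₂) = sec²φ₁ / sec²φ₂ when true areas are equal.
cos²φ₂ / cos²φ₁ = 9  ⇒  cos φ₁ = cos 6.8° / √9 = 0.9930/3.000 = 0.3310.
φ₁ = arccos(0.3310) ≈ 70.7°.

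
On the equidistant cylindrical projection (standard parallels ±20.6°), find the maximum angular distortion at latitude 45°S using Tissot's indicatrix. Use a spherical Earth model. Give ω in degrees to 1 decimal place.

16.0°

With standard parallel φ₀ = 20.6°, the equirectangular projection gives x = Rλ cos φ₀, y = Rφ, so h = 1 and k = cos 20.6° / cos φ.
At 45°: h = 1.000, k = 1.324; principal scales a = 1.324, b = 1.000.
sin(ω/2) = (a − b)/(a + b) = 0.3238/2.324 = 0.1393, so ω = 2 arcsin(0.1393) ≈ 16.0°.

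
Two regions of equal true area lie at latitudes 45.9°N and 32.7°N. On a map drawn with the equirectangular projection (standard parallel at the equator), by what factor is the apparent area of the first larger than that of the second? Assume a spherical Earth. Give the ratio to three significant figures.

Plate carrée maps x = Rλ, y = Rφ. The meridian scale is h = 1 and the parallel scale is k = 1/cos φ = sec φ.
Areal scale at 45.9°: h·k = 1.000 × 1.437 = 1.437.
Areal scale at 32.7°: h·k = 1.000 × 1.188 = 1.188.
Ratio = 1.437/1.188 ≈ 1.21.

1.21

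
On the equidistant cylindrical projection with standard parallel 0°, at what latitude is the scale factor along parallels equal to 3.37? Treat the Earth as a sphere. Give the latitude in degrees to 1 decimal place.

72.7°

Plate carrée: h = 1, k = sec φ along parallels.
sec φ = 3.37  ⇒  cos φ = 0.2967  ⇒  φ ≈ 72.7°.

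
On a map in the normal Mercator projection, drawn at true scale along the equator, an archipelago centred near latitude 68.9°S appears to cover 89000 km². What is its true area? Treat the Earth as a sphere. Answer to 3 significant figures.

11500 km²

For Mercator, h = k = sec φ (a conformal cylindrical projection has a single point scale, 1/cos φ).
Areal scale = k² = sec²φ = 1/cos²(68.9°) = 1/0.3600² = 7.716.
True area = apparent / (areal scale) = 89000 / 7.716 ≈ 11500 km².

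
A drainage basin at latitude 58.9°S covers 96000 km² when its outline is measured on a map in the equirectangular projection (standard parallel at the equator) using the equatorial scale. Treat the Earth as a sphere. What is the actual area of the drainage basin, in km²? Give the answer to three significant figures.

In the plate carrée (x = Rλ, y = Rφ), meridians are true-scale (h = 1) and parallels are stretched by k = sec φ.
Areal scale = h·k = 1 × sec φ; at 58.9°, h = 1.000, k = 1.936, so h·k = 1.936.
True area = apparent / (areal scale) = 96000 / 1.936 ≈ 49600 km².

49600 km²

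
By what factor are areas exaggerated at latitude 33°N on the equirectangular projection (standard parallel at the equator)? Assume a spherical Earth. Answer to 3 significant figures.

In the plate carrée (x = Rλ, y = Rφ), meridians are true-scale (h = 1) and parallels are stretched by k = sec φ.
Areal scale = h·k = 1 × sec φ; at 33°, h = 1.000, k = 1.192, so h·k = 1.192.

1.19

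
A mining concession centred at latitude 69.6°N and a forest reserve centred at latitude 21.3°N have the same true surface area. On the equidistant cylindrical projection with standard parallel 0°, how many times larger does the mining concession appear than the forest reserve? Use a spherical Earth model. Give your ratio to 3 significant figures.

2.67

For the equirectangular projection with φ₀ = 0 (plate carrée), h = 1 along meridians and k = sec φ along parallels.
Areal scale at 69.6°: h·k = 1.000 × 2.869 = 2.869.
Areal scale at 21.3°: h·k = 1.000 × 1.073 = 1.073.
Ratio = 2.869/1.073 ≈ 2.67.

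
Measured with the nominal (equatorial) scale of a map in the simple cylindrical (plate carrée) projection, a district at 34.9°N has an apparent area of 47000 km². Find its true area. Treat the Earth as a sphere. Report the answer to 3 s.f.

For the equirectangular projection with φ₀ = 0 (plate carrée), h = 1 along meridians and k = sec φ along parallels.
Areal scale = h·k = 1 × sec φ; at 34.9°, h = 1.000, k = 1.219, so h·k = 1.219.
True area = apparent / (areal scale) = 47000 / 1.219 ≈ 38500 km².

38500 km²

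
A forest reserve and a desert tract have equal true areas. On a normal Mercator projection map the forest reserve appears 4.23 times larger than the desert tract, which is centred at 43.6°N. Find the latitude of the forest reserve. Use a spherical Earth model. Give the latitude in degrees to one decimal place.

For equal true areas on Mercator, apparent areas scale as sec²φ, so the ratio is cos²φ₂ / cos²φ₁.
cos²φ₂ / cos²φ₁ = 4.23  ⇒  cos φ₁ = cos 43.6° / √4.23 = 0.7242/2.057 = 0.3521.
φ₁ = arccos(0.3521) ≈ 69.4°.

69.4°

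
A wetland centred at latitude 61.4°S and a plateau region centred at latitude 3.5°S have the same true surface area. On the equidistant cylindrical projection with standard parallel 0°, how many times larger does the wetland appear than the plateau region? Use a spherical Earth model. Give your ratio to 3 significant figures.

In the plate carrée (x = Rλ, y = Rφ), meridians are true-scale (h = 1) and parallels are stretched by k = sec φ.
Areal scale at 61.4°: h·k = 1.000 × 2.089 = 2.089.
Areal scale at 3.5°: h·k = 1.000 × 1.002 = 1.002.
Ratio = 2.089/1.002 ≈ 2.09.

2.09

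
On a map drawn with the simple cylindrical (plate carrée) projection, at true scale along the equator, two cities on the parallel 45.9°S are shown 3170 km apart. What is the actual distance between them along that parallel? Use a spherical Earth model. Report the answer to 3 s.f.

2210 km

Plate carrée maps x = Rλ, y = Rφ. The meridian scale is h = 1 and the parallel scale is k = 1/cos φ = sec φ.
Along the parallel at 45.9°, map distances are exaggerated by k = sec 45.9° = 1.437.
True distance = 3170 / 1.437 = 3170 × cos 45.9° ≈ 2210 km.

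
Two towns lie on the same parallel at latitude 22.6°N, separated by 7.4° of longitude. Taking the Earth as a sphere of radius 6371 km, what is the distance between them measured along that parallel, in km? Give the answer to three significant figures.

Arc length along a parallel = R cos φ · Δλ (with Δλ in radians).
= 6371 × cos 22.6° × (7.4° × π/180) = 6371 × 0.9232 × 0.1292 ≈ 760 km.

760 km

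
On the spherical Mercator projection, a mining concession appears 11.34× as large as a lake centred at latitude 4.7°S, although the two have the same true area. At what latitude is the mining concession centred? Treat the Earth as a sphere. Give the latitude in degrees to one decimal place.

For equal true areas on Mercator, apparent areas scale as sec²φ, so the ratio is cos²φ₂ / cos²φ₁.
cos²φ₂ / cos²φ₁ = 11.34  ⇒  cos φ₁ = cos 4.7° / √11.34 = 0.9966/3.367 = 0.2960.
φ₁ = arccos(0.2960) ≈ 72.8°.

72.8°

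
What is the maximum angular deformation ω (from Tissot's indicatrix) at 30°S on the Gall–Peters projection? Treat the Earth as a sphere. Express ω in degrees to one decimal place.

23.1°

Gall–Peters is a cylindrical equal-area projection with standard parallels at ±45°. A cylindrical equal-area projection with standard parallel φ₀ has meridian scale h = cos φ / cos φ₀ and parallel scale k = cos φ₀ / cos φ (so areas are preserved, h·k = 1).
At 30°: h = 1.225, k = 0.8165; principal scales a = 1.225, b = 0.8165.
sin(ω/2) = (a − b)/(a + b) = 0.4082/2.041 = 0.2000, so ω = 2 arcsin(0.2000) ≈ 23.1°.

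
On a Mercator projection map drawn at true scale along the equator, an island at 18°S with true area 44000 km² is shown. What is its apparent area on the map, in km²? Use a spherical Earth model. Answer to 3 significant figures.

48600 km²

The Mercator projection is conformal; its linear scale factor is the same in every direction and equals sec φ = 1/cos φ.
Areal scale = k² = sec²φ = 1/cos²(18°) = 1/0.9511² = 1.106.
Apparent area = 44000 × 1.106 ≈ 48600 km².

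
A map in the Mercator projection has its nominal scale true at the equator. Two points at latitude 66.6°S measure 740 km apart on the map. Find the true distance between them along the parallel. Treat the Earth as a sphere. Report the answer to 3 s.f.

Mercator is conformal, so the point scale is isotropic: h = k = sec φ = 1/cos φ.
Along the parallel at 66.6°, map distances are exaggerated by k = sec 66.6° = 2.518.
True distance = 740 / 2.518 = 740 × cos 66.6° ≈ 294 km.

294 km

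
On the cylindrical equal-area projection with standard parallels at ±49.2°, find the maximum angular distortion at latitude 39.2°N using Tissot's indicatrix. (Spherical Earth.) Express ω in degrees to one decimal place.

Cylindrical equal-area (φ₀ = 49.2°): h = cos φ / cos 49.2° along meridians, k = cos 49.2° / cos φ along parallels; h·k = 1.
At 39.2°: h = 1.186, k = 0.8432; principal scales a = 1.186, b = 0.8432.
sin(ω/2) = (a − b)/(a + b) = 0.3428/2.029 = 0.1689, so ω = 2 arcsin(0.1689) ≈ 19.5°.

19.5°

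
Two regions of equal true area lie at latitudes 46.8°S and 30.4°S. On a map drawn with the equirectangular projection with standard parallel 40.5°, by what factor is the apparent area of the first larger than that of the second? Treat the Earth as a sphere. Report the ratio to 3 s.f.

In the equirectangular projection with standard parallel φ₀ = 40.5° (x = Rλ cos φ₀, y = Rφ), meridians are true-scale (h = 1) and the parallel scale is k = cos φ₀ / cos φ.
Areal scale at 46.8°: h·k = 1.000 × 1.111 = 1.111.
Areal scale at 30.4°: h·k = 1.000 × 0.8816 = 0.8816.
Ratio = 1.111/0.8816 ≈ 1.26.

1.26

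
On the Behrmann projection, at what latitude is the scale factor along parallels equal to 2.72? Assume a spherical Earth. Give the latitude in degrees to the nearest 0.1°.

The Behrmann projection is cylindrical equal-area with φ₀ = 30°. A cylindrical equal-area projection with standard parallel φ₀ has meridian scale h = cos φ / cos φ₀ and parallel scale k = cos φ₀ / cos φ (so areas are preserved, h·k = 1).
k = cos φ₀ / cos φ = 2.72  ⇒  cos φ = cos 30° / 2.72 = 0.3184.
φ = arccos(0.3184) ≈ 71.4°.

71.4°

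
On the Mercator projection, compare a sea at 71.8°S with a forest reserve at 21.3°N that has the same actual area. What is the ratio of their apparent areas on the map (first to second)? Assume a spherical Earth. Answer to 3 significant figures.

On Mercator, area is exaggerated by sec²φ = 1/cos²φ.
At 71.8°: sec²(71.8°) = 1/0.3123² = 10.25.
At 21.3°: sec²(21.3°) = 1/0.9317² = 1.152.
Ratio = 10.25/1.152 = cos²(21.3°)/cos²(71.8°) ≈ 8.90.

8.90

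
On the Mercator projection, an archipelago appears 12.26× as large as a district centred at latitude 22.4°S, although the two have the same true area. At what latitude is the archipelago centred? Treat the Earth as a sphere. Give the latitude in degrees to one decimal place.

74.7°

Mercator areal scale is sec²φ, so apparent-area ratio = sec²φ₁ / sec²φ₂ = cos²φ₂ / cos²φ₁.
cos²φ₂ / cos²φ₁ = 12.26  ⇒  cos φ₁ = cos 22.4° / √12.26 = 0.9245/3.501 = 0.2640.
φ₁ = arccos(0.2640) ≈ 74.7°.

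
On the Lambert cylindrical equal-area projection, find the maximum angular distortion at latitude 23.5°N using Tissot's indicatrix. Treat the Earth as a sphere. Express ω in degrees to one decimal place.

9.9°

The Lambert cylindrical equal-area projection is the cylindrical equal-area projection with its standard parallel at the equator (φ₀ = 0). For cylindrical equal-area with standard parallel φ₀, h = cos φ / cos φ₀ and k = cos φ₀ / cos φ, so h·k = 1.
At 23.5°: h = 0.9171, k = 1.090; principal scales a = 1.090, b = 0.9171.
sin(ω/2) = (a − b)/(a + b) = 0.1734/2.008 = 0.08637, so ω = 2 arcsin(0.08637) ≈ 9.9°.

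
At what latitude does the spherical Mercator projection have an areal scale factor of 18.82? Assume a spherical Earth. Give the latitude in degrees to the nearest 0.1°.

Mercator areal scale is sec²φ.
sec²φ = 18.82  ⇒  cos²φ = 0.05313  ⇒  cos φ = 0.2305.
φ = arccos(0.2305) ≈ 76.7°.

76.7°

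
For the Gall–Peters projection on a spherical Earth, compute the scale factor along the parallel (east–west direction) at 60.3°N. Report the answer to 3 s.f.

Gall–Peters is a cylindrical equal-area projection with standard parallels at ±45°. Cylindrical equal-area (φ₀ = 45°): h = cos φ / cos 45° along meridians, k = cos 45° / cos φ along parallels; h·k = 1.
k = cos 45° / cos 60.3° = 0.7071/0.4955 = 1.427.

1.43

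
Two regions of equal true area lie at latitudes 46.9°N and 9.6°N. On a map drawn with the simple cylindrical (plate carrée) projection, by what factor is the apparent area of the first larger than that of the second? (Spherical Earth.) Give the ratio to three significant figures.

Plate carrée maps x = Rλ, y = Rφ. The meridian scale is h = 1 and the parallel scale is k = 1/cos φ = sec φ.
Areal scale at 46.9°: h·k = 1.000 × 1.464 = 1.464.
Areal scale at 9.6°: h·k = 1.000 × 1.014 = 1.014.
Ratio = 1.464/1.014 ≈ 1.44.

1.44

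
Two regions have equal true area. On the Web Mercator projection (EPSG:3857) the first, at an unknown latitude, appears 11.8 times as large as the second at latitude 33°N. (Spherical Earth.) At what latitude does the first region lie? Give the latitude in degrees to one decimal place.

Mercator areal scale is sec²φ, so apparent-area ratio = sec²φ₁ / sec²φ₂ = cos²φ₂ / cos²φ₁.
cos²φ₂ / cos²φ₁ = 11.8  ⇒  cos φ₁ = cos 33° / √11.8 = 0.8387/3.435 = 0.2441.
φ₁ = arccos(0.2441) ≈ 75.9°.

75.9°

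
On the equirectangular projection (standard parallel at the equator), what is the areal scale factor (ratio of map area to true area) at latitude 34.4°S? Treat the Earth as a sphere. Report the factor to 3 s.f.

For the equirectangular projection with φ₀ = 0 (plate carrée), h = 1 along meridians and k = sec φ along parallels.
Areal scale = h·k = 1 × sec φ; at 34.4°, h = 1.000, k = 1.212, so h·k = 1.212.

1.21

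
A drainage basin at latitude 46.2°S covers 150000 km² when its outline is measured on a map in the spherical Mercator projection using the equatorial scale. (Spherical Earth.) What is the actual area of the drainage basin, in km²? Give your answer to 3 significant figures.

Mercator is conformal, so the point scale is isotropic: h = k = sec φ = 1/cos φ.
Areal scale = k² = sec²φ = 1/cos²(46.2°) = 1/0.6921² = 2.087.
True area = apparent / (areal scale) = 150000 / 2.087 ≈ 71900 km².

71900 km²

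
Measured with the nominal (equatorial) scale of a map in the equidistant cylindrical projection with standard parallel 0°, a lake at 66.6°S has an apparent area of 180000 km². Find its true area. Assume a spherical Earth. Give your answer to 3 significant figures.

71500 km²

For the equirectangular projection with φ₀ = 0 (plate carrée), h = 1 along meridians and k = sec φ along parallels.
Areal scale = h·k = 1 × sec φ; at 66.6°, h = 1.000, k = 2.518, so h·k = 2.518.
True area = apparent / (areal scale) = 180000 / 2.518 ≈ 71500 km².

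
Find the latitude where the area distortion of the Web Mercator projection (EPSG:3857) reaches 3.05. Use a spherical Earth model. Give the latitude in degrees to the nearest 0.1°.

Mercator areal scale is sec²φ.
sec²φ = 3.05  ⇒  cos²φ = 0.3279  ⇒  cos φ = 0.5726.
φ = arccos(0.5726) ≈ 55.1°.

55.1°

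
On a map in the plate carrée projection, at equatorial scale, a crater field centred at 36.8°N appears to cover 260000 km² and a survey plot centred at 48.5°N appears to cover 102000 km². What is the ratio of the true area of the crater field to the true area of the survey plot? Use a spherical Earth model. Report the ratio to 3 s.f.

Plate carrée has h = 1 and k = sec φ, giving areal scale sec φ; true area = (apparent area) · cos φ.
True area of crater field: 260000 × cos(36.8°) = 260000 × 0.8007 = 208200 km².
True area of survey plot: 102000 × cos(48.5°) = 102000 × 0.6626 = 67590 km².
Ratio = 208200 / 67590 ≈ 3.08.

3.08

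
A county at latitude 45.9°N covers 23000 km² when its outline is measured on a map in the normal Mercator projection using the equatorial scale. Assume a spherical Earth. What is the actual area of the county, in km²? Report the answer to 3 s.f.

The Mercator projection is conformal; its linear scale factor is the same in every direction and equals sec φ = 1/cos φ.
Areal scale = k² = sec²φ = 1/cos²(45.9°) = 1/0.6959² = 2.065.
True area = apparent / (areal scale) = 23000 / 2.065 ≈ 11100 km².

11100 km²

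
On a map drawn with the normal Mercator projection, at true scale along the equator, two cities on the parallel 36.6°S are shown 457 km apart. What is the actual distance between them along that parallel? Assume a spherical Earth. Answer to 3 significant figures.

For Mercator, h = k = sec φ (a conformal cylindrical projection has a single point scale, 1/cos φ).
Along the parallel at 36.6°, map distances are exaggerated by k = sec 36.6° = 1.246.
True distance = 457 / 1.246 = 457 × cos 36.6° ≈ 367 km.

367 km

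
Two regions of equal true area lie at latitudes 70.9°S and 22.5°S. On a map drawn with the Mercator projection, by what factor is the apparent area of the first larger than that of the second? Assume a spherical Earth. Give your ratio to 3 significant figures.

On Mercator, area is exaggerated by sec²φ = 1/cos²φ.
At 70.9°: sec²(70.9°) = 1/0.3272² = 9.340.
At 22.5°: sec²(22.5°) = 1/0.9239² = 1.172.
Ratio = 9.340/1.172 = cos²(22.5°)/cos²(70.9°) ≈ 7.97.

7.97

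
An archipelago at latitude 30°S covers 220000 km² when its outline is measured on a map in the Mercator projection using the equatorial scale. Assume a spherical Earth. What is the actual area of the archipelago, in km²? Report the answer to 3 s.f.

165000 km²

For Mercator, h = k = sec φ (a conformal cylindrical projection has a single point scale, 1/cos φ).
Areal scale = k² = sec²φ = 1/cos²(30°) = 1/0.8660² = 1.333.
True area = apparent / (areal scale) = 220000 / 1.333 ≈ 165000 km².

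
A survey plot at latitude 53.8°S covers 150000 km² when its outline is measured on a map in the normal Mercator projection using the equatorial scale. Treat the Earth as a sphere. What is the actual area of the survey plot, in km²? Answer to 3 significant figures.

For Mercator, h = k = sec φ (a conformal cylindrical projection has a single point scale, 1/cos φ).
Areal scale = k² = sec²φ = 1/cos²(53.8°) = 1/0.5906² = 2.867.
True area = apparent / (areal scale) = 150000 / 2.867 ≈ 52300 km².

52300 km²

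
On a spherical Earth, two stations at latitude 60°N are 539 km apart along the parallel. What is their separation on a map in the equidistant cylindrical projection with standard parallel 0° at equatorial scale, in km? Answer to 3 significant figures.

In the plate carrée (x = Rλ, y = Rφ), meridians are true-scale (h = 1) and parallels are stretched by k = sec φ.
Along the parallel, k = sec 60° = 1/0.5000 = 2.000.
Map distance = 539 × 2.000 ≈ 1080 km.

1080 km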